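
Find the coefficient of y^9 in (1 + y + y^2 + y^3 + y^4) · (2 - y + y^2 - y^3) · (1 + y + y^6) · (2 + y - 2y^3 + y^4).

(1 + y + y^2 + y^3 + y^4) has coefficients 1,1,1,1,1 for degrees 0…4.
(2 - y + y^2 - y^3) has coefficients 2,-1,1,-1,0,0,0,0,0,0 for degrees 0…9.
Multiplying by (1 + y + y^6) gives running coefficients 2,1,0,0,-1,0,2,-1,1,-1 for degrees 0…9.
Finally multiplying by (2 + y - 2y^3 + y^4), the product of all factors after the first has coefficients 4,4,1,-4,-2,0,4,2,0,-5 for degrees 0…9.
[y^9] = 1·(-5) + 1·0 + 1·2 + 1·4 + 1·0 = 1.

1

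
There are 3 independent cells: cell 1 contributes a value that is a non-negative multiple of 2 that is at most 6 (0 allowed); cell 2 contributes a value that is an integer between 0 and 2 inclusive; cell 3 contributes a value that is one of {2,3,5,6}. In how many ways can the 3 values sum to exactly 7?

6

The generating function for the choices is (1 + z² + z⁴ + z⁶)·(1 + z + z²)·(z² + z³ + z⁵ + z⁶); the count is [z⁷].
(1 + z² + z⁴ + z⁶) has coefficients 1,0,1,0,1,0,1 for degrees 0…6.
(1 + z + z²) has coefficients 1,1,1,0,0,0,0,0 for degrees 0…7.
Finally multiplying by (z² + z³ + z⁵ + z⁶), the product of all factors after the first has coefficients 0,0,1,2,2,2,2,2 for degrees 0…7.
[z⁷] = 1·2 + 1·2 + 1·2 + 1·0 = 6.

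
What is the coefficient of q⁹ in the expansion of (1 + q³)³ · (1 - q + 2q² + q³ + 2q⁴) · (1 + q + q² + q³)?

19

(1 + q³)³ has coefficients 1,0,0,3,0,0,3,0,0,1 for degrees 0…9.
(1 - q + 2q² + q³ + 2q⁴) has coefficients 1,-1,2,1,2,0,0,0,0,0 for degrees 0…9.
Finally multiplying by (1 + q + q² + q³), the product of all factors after the first has coefficients 1,0,2,3,4,5,3,2,0,0 for degrees 0…9.
[q⁹] = 1·0 + 3·3 + 3·3 + 1·1 = 19.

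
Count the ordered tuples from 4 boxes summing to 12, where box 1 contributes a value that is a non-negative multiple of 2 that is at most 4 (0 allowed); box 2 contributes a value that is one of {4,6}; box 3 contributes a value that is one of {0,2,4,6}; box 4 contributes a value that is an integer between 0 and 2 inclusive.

11

The generating function for the choices is (1 + y² + y⁴)·(y⁴ + y⁶)·(1 + y² + y⁴ + y⁶)·(1 + y + y²); the count is [y¹²].
(1 + y² + y⁴) has coefficients 1,0,1,0,1 for degrees 0…4.
(y⁴ + y⁶) has coefficients 0,0,0,0,1,0,1,0,0,0,0,0,0 for degrees 0…12.
Multiplying by (1 + y² + y⁴ + y⁶) gives running coefficients 0,0,0,0,1,0,2,0,2,0,2,0,1 for degrees 0…12.
Finally multiplying by (1 + y + y²), the product of all factors after the first has coefficients 0,0,0,0,1,1,3,2,4,2,4,2,3 for degrees 0…12.
[y¹²] = 1·3 + 1·4 + 1·4 = 11.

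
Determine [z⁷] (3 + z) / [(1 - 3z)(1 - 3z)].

The denominator gives the recurrence a_n = 6a_(n−1) − 9a_(n−2) for n ≥ 2; the numerator fixes a_0 = 3, a_1 = 19.
Iterating: 3, 19, 87, 351, 1323, 4779, 16767, 57591, so a_7 = 57591.

57591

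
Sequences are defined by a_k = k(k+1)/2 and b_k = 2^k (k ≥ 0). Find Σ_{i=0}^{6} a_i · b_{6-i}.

219

This is [x^6] in the product of the two ordinary generating functions.
Σ = 0·64 + 1·32 + 3·16 + 6·8 + 10·4 + 15·2 + 21·1 = 219.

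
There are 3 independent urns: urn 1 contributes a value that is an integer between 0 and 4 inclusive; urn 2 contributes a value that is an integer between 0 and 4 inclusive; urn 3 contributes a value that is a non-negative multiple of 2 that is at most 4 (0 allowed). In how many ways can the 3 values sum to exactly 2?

4

The generating function for the choices is (1 + z + z^2 + z^3 + z^4)·(1 + z + z^2 + z^3 + z^4)·(1 + z^2 + z^4); the count is [z^2].
(1 + z + z^2 + z^3 + z^4) has coefficients 1,1,1 for degrees 0…2.
(1 + z + z^2 + z^3 + z^4) has coefficients 1,1,1 for degrees 0…2.
Finally multiplying by (1 + z^2 + z^4), the product of all factors after the first has coefficients 1,1,2 for degrees 0…2.
[z^2] = 1·2 + 1·1 + 1·1 = 4.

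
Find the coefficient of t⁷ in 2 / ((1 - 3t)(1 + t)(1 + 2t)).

The denominator gives the recurrence a_n = 7a_(n−2) + 6a_(n−3) for n ≥ 3; the numerator fixes a_0 = 2, a_1 = 0, a_2 = 14.
Iterating: 2, 0, 14, 12, 98, 168, 758, 1764, so a_7 = 1764.

1764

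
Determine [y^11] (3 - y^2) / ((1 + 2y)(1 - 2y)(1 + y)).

Partial fractions give a closed form: a_n = (11/4)·(-2)^n + (11/12)·2^n + (-2/3)·(-1)^n.
At n = 11: a_11 = -3754.

-3754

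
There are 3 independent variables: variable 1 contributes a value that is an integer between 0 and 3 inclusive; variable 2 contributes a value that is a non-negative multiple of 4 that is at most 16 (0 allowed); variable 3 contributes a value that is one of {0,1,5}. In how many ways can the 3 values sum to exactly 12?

The generating function for the choices is (1 + x + x^2 + x^3)·(1 + x^4 + x^8 + x^12 + x^16)·(1 + x + x^5); the count is [x^12].
(1 + x + x^2 + x^3) has coefficients 1,1,1,1 for degrees 0…3.
(1 + x^4 + x^8 + x^12 + x^16) has coefficients 1,0,0,0,1,0,0,0,1,0,0,0,1 for degrees 0…12.
Finally multiplying by (1 + x + x^5), the product of all factors after the first has coefficients 1,1,0,0,1,2,0,0,1,2,0,0,1 for degrees 0…12.
[x^12] = 1·1 + 1·0 + 1·0 + 1·2 = 3.

3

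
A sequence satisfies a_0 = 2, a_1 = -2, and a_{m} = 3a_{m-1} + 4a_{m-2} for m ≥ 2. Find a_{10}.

2

The ordinary generating function has denominator 1 - 3z - 4z^2.
Iterating the recurrence: a_0,…,a_{10} = 2, -2, 2, -2, 2, -2, 2, -2, 2, -2, 2.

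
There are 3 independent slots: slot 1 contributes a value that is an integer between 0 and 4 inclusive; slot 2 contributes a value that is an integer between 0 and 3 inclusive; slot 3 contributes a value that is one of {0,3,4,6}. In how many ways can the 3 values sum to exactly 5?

8

The generating function for the choices is (1 + q + q² + q³ + q⁴)·(1 + q + q² + q³)·(1 + q³ + q⁴ + q⁶); the count is [q⁵].
(1 + q + q² + q³ + q⁴) has coefficients 1,1,1,1,1 for degrees 0…4.
(1 + q + q² + q³) has coefficients 1,1,1,1,0,0 for degrees 0…5.
Finally multiplying by (1 + q³ + q⁴ + q⁶), the product of all factors after the first has coefficients 1,1,1,2,2,2 for degrees 0…5.
[q⁵] = 1·2 + 1·2 + 1·2 + 1·1 + 1·1 = 8.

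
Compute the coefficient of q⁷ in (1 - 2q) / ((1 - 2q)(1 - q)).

The denominator gives the recurrence a_n = 3a_(n−1) − 2a_(n−2) for n ≥ 2; the numerator fixes a_0 = 1, a_1 = 1.
Iterating: 1, 1, 1, 1, 1, 1, 1, 1, so a_7 = 1.

1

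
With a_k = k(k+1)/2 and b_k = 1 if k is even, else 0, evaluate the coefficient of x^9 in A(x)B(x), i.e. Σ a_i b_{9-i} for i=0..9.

Write out a_i and b_{9-i} for i = 0,…,9 and sum the products.
Σ = 0·0 + 1·1 + 3·0 + 6·1 + 10·0 + 15·1 + 21·0 + 28·1 + 36·0 + 45·1 = 95.

95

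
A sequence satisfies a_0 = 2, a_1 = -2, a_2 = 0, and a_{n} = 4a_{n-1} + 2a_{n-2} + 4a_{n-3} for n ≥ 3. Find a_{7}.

The ordinary generating function has denominator 1 - 4x - 2x^2 - 4x^3.
Iterating the recurrence: a_0,…,a_{7} = 2, -2, 0, 4, 8, 40, 192, 880.

880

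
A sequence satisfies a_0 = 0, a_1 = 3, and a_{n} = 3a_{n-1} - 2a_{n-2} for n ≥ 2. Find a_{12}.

The ordinary generating function has denominator 1 - 3x + 2x^2.
Iterating the recurrence: a_0,…,a_{12} = 0, 3, 9, 21, 45, 93, 189, 381, 765, 1533, 3069, 6141, 12285.

12285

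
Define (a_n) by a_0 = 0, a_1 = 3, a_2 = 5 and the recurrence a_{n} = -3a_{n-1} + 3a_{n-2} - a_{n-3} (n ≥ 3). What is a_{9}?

The ordinary generating function has denominator 1 + 3y - 3y^2 + y^3.
Iterating the recurrence: a_0,…,a_{9} = 0, 3, 5, -6, 30, -113, 435, -1674, 6440, -24777.

-24777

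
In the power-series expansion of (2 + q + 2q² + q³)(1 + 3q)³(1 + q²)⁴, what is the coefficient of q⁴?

(2 + q + 2q² + q³) has coefficients 2,1,2,1 for degrees 0…3.
(1 + 3q)³ has coefficients 1,9,27,27,0 for degrees 0…4.
Finally multiplying by (1 + q²)⁴, the product of all factors after the first has coefficients 1,9,31,63,114 for degrees 0…4.
[q⁴] = 2·114 + 1·63 + 2·31 + 1·9 = 362.

362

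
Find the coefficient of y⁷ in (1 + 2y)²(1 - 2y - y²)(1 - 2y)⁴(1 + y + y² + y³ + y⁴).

(1 + 2y)² has coefficients 1,4,4 for degrees 0…2.
(1 - 2y - y²) has coefficients 1,-2,-1,0,0,0,0,0 for degrees 0…7.
Multiplying by (1 - 2y)⁴ gives running coefficients 1,-10,39,-72,56,0,-16,0 for degrees 0…7.
Finally multiplying by (1 + y + y² + y³ + y⁴), the product of all factors after the first has coefficients 1,-9,30,-42,14,13,7,-32 for degrees 0…7.
[y⁷] = 1·(-32) + 4·7 + 4·13 = 48.

48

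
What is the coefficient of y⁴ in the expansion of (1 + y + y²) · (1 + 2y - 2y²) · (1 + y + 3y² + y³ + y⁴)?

(1 + y + y²) has coefficients 1,1,1 for degrees 0…2.
(1 + 2y - 2y²) has coefficients 1,2,-2,0,0 for degrees 0…4.
Finally multiplying by (1 + y + 3y² + y³ + y⁴), the product of all factors after the first has coefficients 1,3,3,5,-3 for degrees 0…4.
[y⁴] = 1·(-3) + 1·5 + 1·3 = 5.

5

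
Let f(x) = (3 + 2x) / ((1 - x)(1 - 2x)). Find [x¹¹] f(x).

Partial fractions give a closed form: a_n = (-5)·1^n + (8)·2^n.
At n = 11: a_11 = 16379.

16379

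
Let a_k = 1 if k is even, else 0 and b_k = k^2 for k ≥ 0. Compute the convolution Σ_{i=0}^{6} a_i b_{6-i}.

56

This is [x^6] in the product of the two ordinary generating functions.
Σ = 1·36 + 0·25 + 1·16 + 0·9 + 1·4 + 0·1 + 1·0 = 56.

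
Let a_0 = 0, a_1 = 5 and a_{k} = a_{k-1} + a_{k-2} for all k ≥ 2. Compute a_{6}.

The ordinary generating function has denominator 1 - x - x^2.
Iterating the recurrence: a_0,…,a_{6} = 0, 5, 5, 10, 15, 25, 40.

40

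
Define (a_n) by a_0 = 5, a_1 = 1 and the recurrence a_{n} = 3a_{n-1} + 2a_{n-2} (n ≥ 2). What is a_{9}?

85153

The ordinary generating function has denominator 1 - 3y - 2y^2.
Iterating the recurrence: a_0,…,a_{9} = 5, 1, 13, 41, 149, 529, 1885, 6713, 23909, 85153.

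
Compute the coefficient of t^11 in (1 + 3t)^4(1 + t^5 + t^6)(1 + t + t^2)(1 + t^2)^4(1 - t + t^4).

2283

(1 + 3t)^4 has coefficients 1,12,54,108,81 for degrees 0…4.
(1 + t^5 + t^6) has coefficients 1,0,0,0,0,1,1,0,0,0,0,0 for degrees 0…11.
Multiplying by (1 + t + t^2) gives running coefficients 1,1,1,0,0,1,2,2,1,0,0,0 for degrees 0…11.
Multiplying by (1 + t^2)^4 gives running coefficients 1,1,5,4,10,7,12,10,14,15,17,16 for degrees 0…11.
Finally multiplying by (1 - t + t^4), the product of all factors after the first has coefficients 1,0,4,-1,7,-2,10,2,14,8,14,9 for degrees 0…11.
[t^11] = 1·9 + 12·14 + 54·8 + 108·14 + 81·2 = 2283.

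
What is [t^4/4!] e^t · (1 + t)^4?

The EGF product rule gives c_4 = Σ_{k_1+k_2=4} C(4; k_1,k_2) · ∏ g_i(k_i), where e^t gives (1)^k; (1+t)^4 gives the falling factorial (4)_k.
g_1(k) for k = 0…4: 1, 1, 1, 1, 1.
g_2(k) for k = 0…4: 1, 4, 12, 24, 24.
c_4 = Σ_k C(4,k)·g_1(k)·g_2(4−k) = 1·1·24 + 4·1·24 + 6·1·12 + 4·1·4 + 1·1·1 = 24 + 96 + 72 + 16 + 1 = 209.

209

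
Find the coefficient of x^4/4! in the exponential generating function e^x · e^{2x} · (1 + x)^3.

801

The EGF product rule gives c_4 = Σ_{k_1+k_2+k_3=4} C(4; k_1,k_2,k_3) · ∏ g_i(k_i), where e^x gives (1)^k; e^{2x} gives (2)^k; (1+x)^3 gives the falling factorial (3)_k.
g_1(k) for k = 0…4: 1, 1, 1, 1, 1.
g_2(k) for k = 0…4: 1, 2, 4, 8, 16.
g_3(k) for k = 0…4: 1, 3, 6, 6, 0.
First combine the last two factors: h(k) = Σ_j C(k,j)·g_2(j)·g_3(k−j) for k = 0…4: 1, 5, 22, 86, 304.
c_4 = Σ_k C(4,k)·g_1(k)·h(4−k) = 1·1·304 + 4·1·86 + 6·1·22 + 4·1·5 + 1·1·1 = 304 + 344 + 132 + 20 + 1 = 801.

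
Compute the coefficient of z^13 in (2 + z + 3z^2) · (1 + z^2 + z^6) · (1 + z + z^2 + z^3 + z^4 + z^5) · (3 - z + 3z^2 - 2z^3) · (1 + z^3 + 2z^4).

(2 + z + 3z^2) has coefficients 2,1,3 for degrees 0…2.
(1 + z^2 + z^6) has coefficients 1,0,1,0,0,0,1,0,0,0,0,0,0,0 for degrees 0…13.
Multiplying by (1 + z + z^2 + z^3 + z^4 + z^5) gives running coefficients 1,1,2,2,2,2,2,2,1,1,1,1,0,0 for degrees 0…13.
Multiplying by (3 - z + 3z^2 - 2z^3) gives running coefficients 3,2,8,5,8,6,6,6,3,4,1,3,0,1 for degrees 0…13.
Finally multiplying by (1 + z^3 + 2z^4), the product of all factors after the first has coefficients 3,2,8,8,16,18,27,24,25,22,19,18,10,10 for degrees 0…13.
[z^13] = 2·10 + 1·10 + 3·18 = 84.

84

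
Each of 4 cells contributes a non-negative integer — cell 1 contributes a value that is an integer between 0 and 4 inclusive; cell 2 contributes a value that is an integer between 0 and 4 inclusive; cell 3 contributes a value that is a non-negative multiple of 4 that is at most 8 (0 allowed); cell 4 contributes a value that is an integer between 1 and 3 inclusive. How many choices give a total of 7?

18

The generating function for the choices is (1 + q + q^2 + q^3 + q^4)·(1 + q + q^2 + q^3 + q^4)·(1 + q^4 + q^8)·(q + q^2 + q^3); the count is [q^7].
(1 + q + q^2 + q^3 + q^4) has coefficients 1,1,1,1,1 for degrees 0…4.
(1 + q + q^2 + q^3 + q^4) has coefficients 1,1,1,1,1,0,0,0 for degrees 0…7.
Multiplying by (1 + q^4 + q^8) gives running coefficients 1,1,1,1,2,1,1,1 for degrees 0…7.
Finally multiplying by (q + q^2 + q^3), the product of all factors after the first has coefficients 0,1,2,3,3,4,4,4 for degrees 0…7.
[q^7] = 1·4 + 1·4 + 1·4 + 1·3 + 1·3 = 18.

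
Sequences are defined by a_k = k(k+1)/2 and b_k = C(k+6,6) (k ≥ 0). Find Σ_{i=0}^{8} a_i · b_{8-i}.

This is [x^8] in the product of the two ordinary generating functions.
Σ = 0·3003 + 1·1716 + 3·924 + 6·462 + 10·210 + 15·84 + 21·28 + 28·7 + 36·1 = 11440.

11440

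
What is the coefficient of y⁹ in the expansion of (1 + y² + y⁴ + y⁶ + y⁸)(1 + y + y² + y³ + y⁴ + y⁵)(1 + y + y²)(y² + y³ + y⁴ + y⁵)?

33

(1 + y² + y⁴ + y⁶ + y⁸) has coefficients 1,0,1,0,1,0,1,0,1 for degrees 0…8.
(1 + y + y² + y³ + y⁴ + y⁵) has coefficients 1,1,1,1,1,1,0,0,0,0 for degrees 0…9.
Multiplying by (1 + y + y²) gives running coefficients 1,2,3,3,3,3,2,1,0,0 for degrees 0…9.
Finally multiplying by (y² + y³ + y⁴ + y⁵), the product of all factors after the first has coefficients 0,0,1,3,6,9,11,12,11,9 for degrees 0…9.
[y⁹] = 1·9 + 1·12 + 1·9 + 1·3 + 1·0 = 33.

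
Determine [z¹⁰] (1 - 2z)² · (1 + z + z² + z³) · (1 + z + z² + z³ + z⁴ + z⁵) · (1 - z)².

1

(1 - 2z)² has coefficients 1,-4,4 for degrees 0…2.
(1 + z + z² + z³) has coefficients 1,1,1,1,0,0,0,0,0,0,0 for degrees 0…10.
Multiplying by (1 + z + z² + z³ + z⁴ + z⁵) gives running coefficients 1,2,3,4,4,4,3,2,1,0,0 for degrees 0…10.
Finally multiplying by (1 - z)², the product of all factors after the first has coefficients 1,0,0,0,-1,0,-1,0,0,0,1 for degrees 0…10.
[z¹⁰] = 1·1 − 4·0 + 4·0 = 1.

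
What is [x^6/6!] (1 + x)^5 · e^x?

The EGF product rule gives c_6 = Σ_{k_1+k_2=6} C(6; k_1,k_2) · ∏ g_i(k_i), where (1+x)^5 gives the falling factorial (5)_k; e^x gives (1)^k.
g_1(k) for k = 0…6: 1, 5, 20, 60, 120, 120, 0.
g_2(k) for k = 0…6: 1, 1, 1, 1, 1, 1, 1.
c_6 = Σ_k C(6,k)·g_1(k)·g_2(6−k) = 1·1·1 + 6·5·1 + 15·20·1 + 20·60·1 + 15·120·1 + 6·120·1 = 1 + 30 + 300 + 1200 + 1800 + 720 = 4051.

4051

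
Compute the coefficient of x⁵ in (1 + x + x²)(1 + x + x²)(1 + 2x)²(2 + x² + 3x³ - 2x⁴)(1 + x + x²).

205

(1 + x + x²) has coefficients 1,1,1 for degrees 0…2.
(1 + x + x²) has coefficients 1,1,1,0,0,0 for degrees 0…5.
Multiplying by (1 + 2x)² gives running coefficients 1,5,9,8,4,0 for degrees 0…5.
Multiplying by (2 + x² + 3x³ - 2x⁴) gives running coefficients 2,10,19,24,30,25 for degrees 0…5.
Finally multiplying by (1 + x + x²), the product of all factors after the first has coefficients 2,12,31,53,73,79 for degrees 0…5.
[x⁵] = 1·79 + 1·73 + 1·53 = 205.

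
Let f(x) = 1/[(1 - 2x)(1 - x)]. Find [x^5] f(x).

63

Partial fractions give a closed form: a_n = (2)·2^n + (-1)·1^n.
At n = 5: a_5 = 63.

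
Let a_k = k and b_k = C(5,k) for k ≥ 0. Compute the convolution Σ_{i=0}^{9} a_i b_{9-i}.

The convolution is the t^9 coefficient of A(t)B(t).
Σ = 0·0 + 1·0 + 2·0 + 3·0 + 4·1 + 5·5 + 6·10 + 7·10 + 8·5 + 9·1 = 208.

208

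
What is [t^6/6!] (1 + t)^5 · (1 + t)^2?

5040

The EGF product rule gives c_6 = Σ_{k_1+k_2=6} C(6; k_1,k_2) · ∏ g_i(k_i), where (1+t)^5 gives the falling factorial (5)_k; (1+t)^2 gives the falling factorial (2)_k.
g_1(k) for k = 0…6: 1, 5, 20, 60, 120, 120, 0.
g_2(k) for k = 0…6: 1, 2, 2, 0, 0, 0, 0.
c_6 = Σ_k C(6,k)·g_1(k)·g_2(6−k) = 15·120·2 + 6·120·2 = 3600 + 1440 = 5040.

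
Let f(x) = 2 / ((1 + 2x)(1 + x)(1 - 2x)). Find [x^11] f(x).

Partial fractions give a closed form: a_n = (2)·(-2)^n + (-2/3)·(-1)^n + (2/3)·2^n.
At n = 11: a_11 = -2730.

-2730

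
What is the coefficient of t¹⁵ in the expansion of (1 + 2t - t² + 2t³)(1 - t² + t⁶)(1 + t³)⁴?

(1 + 2t - t² + 2t³) has coefficients 1,2,-1,2 for degrees 0…3.
(1 - t² + t⁶) has coefficients 1,0,-1,0,0,0,1,0,0,0,0,0,0,0,0,0 for degrees 0…15.
Finally multiplying by (1 + t³)⁴, the product of all factors after the first has coefficients 1,0,-1,4,0,-4,7,0,-6,8,0,-4,7,0,-1,4 for degrees 0…15.
[t¹⁵] = 1·4 + 2·(-1) − 1·0 + 2·7 = 16.

16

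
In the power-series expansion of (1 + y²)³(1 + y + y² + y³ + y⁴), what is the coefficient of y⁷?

4

(1 + y²)³ has coefficients 1,0,3,0,3,0,1 for degrees 0…6.
(1 + y + y² + y³ + y⁴) has coefficients 1,1,1,1,1,0,0,0 for degrees 0…7.
[y⁷] = 1·0 + 3·0 + 3·1 + 1·1 = 4.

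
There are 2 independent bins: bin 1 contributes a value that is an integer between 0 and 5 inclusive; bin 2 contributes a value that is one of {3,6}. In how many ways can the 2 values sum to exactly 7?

2

The generating function for the choices is (1 + q + q^2 + q^3 + q^4 + q^5)·(q^3 + q^6); the count is [q^7].
(1 + q + q^2 + q^3 + q^4 + q^5) has coefficients 1,1,1,1,1,1 for degrees 0…5.
(q^3 + q^6) has coefficients 0,0,0,1,0,0,1,0 for degrees 0…7.
[q^7] = 1·0 + 1·1 + 1·0 + 1·0 + 1·1 + 1·0 = 2.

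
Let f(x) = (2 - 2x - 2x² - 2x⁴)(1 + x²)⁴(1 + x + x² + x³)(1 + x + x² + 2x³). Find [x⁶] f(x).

(2 - 2x - 2x² - 2x⁴) has coefficients 2,-2,-2,0,-2 for degrees 0…4.
(1 + x²)⁴ has coefficients 1,0,4,0,6,0,4 for degrees 0…6.
Multiplying by (1 + x + x² + x³) gives running coefficients 1,1,5,5,10,10,10 for degrees 0…6.
Finally multiplying by (1 + x + x² + 2x³), the product of all factors after the first has coefficients 1,2,7,13,22,35,40 for degrees 0…6.
[x⁶] = 2·40 − 2·35 − 2·22 − 2·7 = -48.

-48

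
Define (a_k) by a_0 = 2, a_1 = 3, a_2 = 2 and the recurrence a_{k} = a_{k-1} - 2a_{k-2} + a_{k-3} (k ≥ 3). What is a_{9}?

-2

The ordinary generating function has denominator 1 - t + 2t^2 - t^3.
Iterating the recurrence: a_0,…,a_{9} = 2, 3, 2, -2, -3, 3, 7, -2, -13, -2.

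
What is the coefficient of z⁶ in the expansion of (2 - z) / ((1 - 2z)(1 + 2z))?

128

The denominator gives the recurrence a_n = 4a_(n−2) for n ≥ 3; the numerator fixes a_0 = 2, a_1 = -1, a_2 = 8.
Iterating: 2, -1, 8, -4, 32, -16, 128, so a_6 = 128.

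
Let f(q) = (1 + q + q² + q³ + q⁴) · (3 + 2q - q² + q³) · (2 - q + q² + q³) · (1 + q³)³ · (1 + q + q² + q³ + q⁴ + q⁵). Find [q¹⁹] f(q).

(1 + q + q² + q³ + q⁴) has coefficients 1,1,1,1,1 for degrees 0…4.
(3 + 2q - q² + q³) has coefficients 3,2,-1,1,0,0,0,0,0,0,0,0,0,0,0,0,0,0,0,0 for degrees 0…19.
Multiplying by (2 - q + q² + q³) gives running coefficients 6,1,-1,8,0,0,1,0,0,0,0,0,0,0,0,0,0,0,0,0 for degrees 0…19.
Multiplying by (1 + q³)³ gives running coefficients 6,1,-1,26,3,-3,43,3,-3,33,1,-1,11,0,0,1,0,0,0,0 for degrees 0…19.
Finally multiplying by (1 + q + q² + q³ + q⁴ + q⁵), the product of all factors after the first has coefficients 6,7,6,32,35,32,69,71,69,76,74,76,44,41,44,12,11,12,1,1 for degrees 0…19.
[q¹⁹] = 1·1 + 1·1 + 1·12 + 1·11 + 1·12 = 37.

37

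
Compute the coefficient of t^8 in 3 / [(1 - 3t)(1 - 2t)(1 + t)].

Partial fractions give a closed form: a_n = (27/4)·3^n + (-4)·2^n + (1/4)·(-1)^n.
At n = 8: a_8 = 43263.

43263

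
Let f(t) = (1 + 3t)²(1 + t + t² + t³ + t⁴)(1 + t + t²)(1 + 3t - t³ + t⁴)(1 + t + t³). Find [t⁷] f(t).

(1 + 3t)² has coefficients 1,6,9 for degrees 0…2.
(1 + t + t² + t³ + t⁴) has coefficients 1,1,1,1,1,0,0,0 for degrees 0…7.
Multiplying by (1 + t + t²) gives running coefficients 1,2,3,3,3,2,1,0 for degrees 0…7.
Multiplying by (1 + 3t - t³ + t⁴) gives running coefficients 1,5,9,11,11,10,7,3 for degrees 0…7.
Finally multiplying by (1 + t + t³), the product of all factors after the first has coefficients 1,6,14,21,27,30,28,21 for degrees 0…7.
[t⁷] = 1·21 + 6·28 + 9·30 = 459.

459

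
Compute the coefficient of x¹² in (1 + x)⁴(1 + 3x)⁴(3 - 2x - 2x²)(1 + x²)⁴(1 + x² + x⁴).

(1 + x)⁴ has coefficients 1,4,6,4,1 for degrees 0…4.
(1 + 3x)⁴ has coefficients 1,12,54,108,81,0,0,0,0,0,0,0,0 for degrees 0…12.
Multiplying by (3 - 2x - 2x²) gives running coefficients 3,34,136,192,-81,-378,-162,0,0,0,0,0,0 for degrees 0…12.
Multiplying by (1 + x²)⁴ gives running coefficients 3,34,148,328,481,594,342,-224,-587,-1466,-1160,-1320,-729 for degrees 0…12.
Finally multiplying by (1 + x² + x⁴), the product of all factors after the first has coefficients 3,34,151,362,632,956,971,698,236,-1096,-1405,-3010,-2476 for degrees 0…12.
[x¹²] = 1·(-2476) + 4·(-3010) + 6·(-1405) + 4·(-1096) + 1·236 = -27094.

-27094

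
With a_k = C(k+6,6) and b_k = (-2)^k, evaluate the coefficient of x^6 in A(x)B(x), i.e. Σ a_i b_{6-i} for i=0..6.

Write out a_i and b_{6-i} for i = 0,…,6 and sum the products.
Σ = 1·64 + 7·(-32) + 28·16 + 84·(-8) + 210·4 + 462·(-2) + 924·1 = 456.

456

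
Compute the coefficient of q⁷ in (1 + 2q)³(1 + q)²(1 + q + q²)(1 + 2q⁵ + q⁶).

(1 + 2q)³ has coefficients 1,6,12,8 for degrees 0…3.
(1 + q)² has coefficients 1,2,1,0,0,0,0,0 for degrees 0…7.
Multiplying by (1 + q + q²) gives running coefficients 1,3,4,3,1,0,0,0 for degrees 0…7.
Finally multiplying by (1 + 2q⁵ + q⁶), the product of all factors after the first has coefficients 1,3,4,3,1,2,7,11 for degrees 0…7.
[q⁷] = 1·11 + 6·7 + 12·2 + 8·1 = 85.

85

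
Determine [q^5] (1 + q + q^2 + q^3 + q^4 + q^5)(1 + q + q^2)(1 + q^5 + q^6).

(1 + q + q^2 + q^3 + q^4 + q^5) has coefficients 1,1,1,1,1,1 for degrees 0…5.
(1 + q + q^2) has coefficients 1,1,1,0,0,0 for degrees 0…5.
Finally multiplying by (1 + q^5 + q^6), the product of all factors after the first has coefficients 1,1,1,0,0,1 for degrees 0…5.
[q^5] = 1·1 + 1·0 + 1·0 + 1·1 + 1·1 + 1·1 = 4.

4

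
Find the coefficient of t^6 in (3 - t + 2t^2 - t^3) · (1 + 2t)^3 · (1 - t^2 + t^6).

-15

(3 - t + 2t^2 - t^3) has coefficients 3,-1,2,-1 for degrees 0…3.
(1 + 2t)^3 has coefficients 1,6,12,8,0,0,0 for degrees 0…6.
Finally multiplying by (1 - t^2 + t^6), the product of all factors after the first has coefficients 1,6,11,2,-12,-8,1 for degrees 0…6.
[t^6] = 3·1 − 1·(-8) + 2·(-12) − 1·2 = -15.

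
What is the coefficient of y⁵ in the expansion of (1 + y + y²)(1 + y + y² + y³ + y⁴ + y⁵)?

3

(1 + y + y²) has coefficients 1,1,1 for degrees 0…2.
(1 + y + y² + y³ + y⁴ + y⁵) has coefficients 1,1,1,1,1,1 for degrees 0…5.
[y⁵] = 1·1 + 1·1 + 1·1 = 3.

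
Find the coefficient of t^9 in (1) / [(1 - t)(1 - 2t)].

1023

Partial fractions give a closed form: a_n = (-1)·1^n + (2)·2^n.
At n = 9: a_9 = 1023.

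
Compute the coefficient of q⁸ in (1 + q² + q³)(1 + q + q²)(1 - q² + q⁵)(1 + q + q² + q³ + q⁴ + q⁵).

(1 + q² + q³) has coefficients 1,0,1,1 for degrees 0…3.
(1 + q + q²) has coefficients 1,1,1,0,0,0,0,0,0 for degrees 0…8.
Multiplying by (1 - q² + q⁵) gives running coefficients 1,1,0,-1,-1,1,1,1,0 for degrees 0…8.
Finally multiplying by (1 + q + q² + q³ + q⁴ + q⁵), the product of all factors after the first has coefficients 1,2,2,1,0,1,1,1,1 for degrees 0…8.
[q⁸] = 1·1 + 1·1 + 1·1 = 3.

3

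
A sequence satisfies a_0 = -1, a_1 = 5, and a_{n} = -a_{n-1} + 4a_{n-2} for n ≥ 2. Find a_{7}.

1165

The ordinary generating function has denominator 1 + x - 4x^2.
Iterating the recurrence: a_0,…,a_{7} = -1, 5, -9, 29, -65, 181, -441, 1165.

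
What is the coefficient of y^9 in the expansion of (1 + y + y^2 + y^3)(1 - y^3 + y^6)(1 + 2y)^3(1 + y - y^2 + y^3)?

(1 + y + y^2 + y^3) has coefficients 1,1,1,1 for degrees 0…3.
(1 - y^3 + y^6) has coefficients 1,0,0,-1,0,0,1,0,0,0 for degrees 0…9.
Multiplying by (1 + 2y)^3 gives running coefficients 1,6,12,7,-6,-12,-7,6,12,8 for degrees 0…9.
Finally multiplying by (1 + y - y^2 + y^3), the product of all factors after the first has coefficients 1,7,17,14,-5,-13,-6,5,13,7 for degrees 0…9.
[y^9] = 1·7 + 1·13 + 1·5 + 1·(-6) = 19.

19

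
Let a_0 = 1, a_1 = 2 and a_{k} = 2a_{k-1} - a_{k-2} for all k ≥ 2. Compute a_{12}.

The ordinary generating function has denominator 1 - 2q + q^2.
Iterating the recurrence: a_0,…,a_{12} = 1, 2, 3, 4, 5, 6, 7, 8, 9, 10, 11, 12, 13.

13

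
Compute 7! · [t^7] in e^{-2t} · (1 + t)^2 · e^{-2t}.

The EGF product rule gives c_7 = Σ_{k_1+k_2+k_3=7} C(7; k_1,k_2,k_3) · ∏ g_i(k_i), where e^{-2t} gives (-2)^k; (1+t)^2 gives the falling factorial (2)_k; e^{-2t} gives (-2)^k.
g_1(k) for k = 0…7: 1, -2, 4, -8, 16, -32, 64, -128.
g_2(k) for k = 0…7: 1, 2, 2, 0, 0, 0, 0, 0.
g_3(k) for k = 0…7: 1, -2, 4, -8, 16, -32, 64, -128.
First combine the last two factors: h(k) = Σ_j C(k,j)·g_2(j)·g_3(k−j) for k = 0…7: 1, 0, -2, 4, 0, -32, 160, -576.
c_7 = Σ_k C(7,k)·g_1(k)·h(7−k) = 1·1·(-576) + 7·(-2)·160 + 21·4·(-32) + 35·16·4 + 21·(-32)·(-2) + 1·(-128)·1 = −576 − 2240 − 2688 + 2240 + 1344 − 128 = -2048.

-2048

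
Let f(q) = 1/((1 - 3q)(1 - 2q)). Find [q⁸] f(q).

19171

Partial fractions give a closed form: a_n = (3)·3^n + (-2)·2^n.
At n = 8: a_8 = 19171.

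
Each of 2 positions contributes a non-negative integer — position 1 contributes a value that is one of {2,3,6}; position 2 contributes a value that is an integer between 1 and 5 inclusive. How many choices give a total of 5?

2

The generating function for the choices is (t² + t³ + t⁶)·(t + t² + t³ + t⁴ + t⁵); the count is [t⁵].
(t² + t³ + t⁶) has coefficients 0,0,1,1,0,0 for degrees 0…5.
(t + t² + t³ + t⁴ + t⁵) has coefficients 0,1,1,1,1,1 for degrees 0…5.
[t⁵] = 1·1 + 1·1 = 2.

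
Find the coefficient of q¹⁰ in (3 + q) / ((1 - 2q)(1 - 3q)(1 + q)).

438089

Partial fractions give a closed form: a_n = (-14/3)·2^n + (15/2)·3^n + (1/6)·(-1)^n.
At n = 10: a_10 = 438089.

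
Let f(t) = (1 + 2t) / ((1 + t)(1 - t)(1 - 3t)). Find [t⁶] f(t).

1366

Partial fractions give a closed form: a_n = (-1/8)·(-1)^n + (-3/4)·1^n + (15/8)·3^n.
At n = 6: a_6 = 1366.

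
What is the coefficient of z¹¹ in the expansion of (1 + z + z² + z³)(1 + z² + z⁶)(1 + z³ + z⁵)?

(1 + z + z² + z³) has coefficients 1,1,1,1 for degrees 0…3.
(1 + z² + z⁶) has coefficients 1,0,1,0,0,0,1,0,0,0,0,0 for degrees 0…11.
Finally multiplying by (1 + z³ + z⁵), the product of all factors after the first has coefficients 1,0,1,1,0,2,1,1,0,1,0,1 for degrees 0…11.
[z¹¹] = 1·1 + 1·0 + 1·1 + 1·0 = 2.

2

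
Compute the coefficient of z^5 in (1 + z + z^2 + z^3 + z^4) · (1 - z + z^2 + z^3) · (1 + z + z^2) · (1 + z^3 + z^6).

(1 + z + z^2 + z^3 + z^4) has coefficients 1,1,1,1,1 for degrees 0…4.
(1 - z + z^2 + z^3) has coefficients 1,-1,1,1,0,0 for degrees 0…5.
Multiplying by (1 + z + z^2) gives running coefficients 1,0,1,1,2,1 for degrees 0…5.
Finally multiplying by (1 + z^3 + z^6), the product of all factors after the first has coefficients 1,0,1,2,2,2 for degrees 0…5.
[z^5] = 1·2 + 1·2 + 1·2 + 1·1 + 1·0 = 7.

7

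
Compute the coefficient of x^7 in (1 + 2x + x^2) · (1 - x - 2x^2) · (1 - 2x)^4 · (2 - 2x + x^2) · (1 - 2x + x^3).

(1 + 2x + x^2) has coefficients 1,2,1 for degrees 0…2.
(1 - x - 2x^2) has coefficients 1,-1,-2,0,0,0,0,0 for degrees 0…7.
Multiplying by (1 - 2x)^4 gives running coefficients 1,-9,30,-40,0,48,-32,0 for degrees 0…7.
Multiplying by (2 - 2x + x^2) gives running coefficients 2,-20,79,-149,110,56,-160,112 for degrees 0…7.
Finally multiplying by (1 - 2x + x^3), the product of all factors after the first has coefficients 2,-24,119,-305,388,-85,-421,542 for degrees 0…7.
[x^7] = 1·542 + 2·(-421) + 1·(-85) = -385.

-385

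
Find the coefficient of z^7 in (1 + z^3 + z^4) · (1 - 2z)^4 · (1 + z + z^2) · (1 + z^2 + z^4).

(1 + z^3 + z^4) has coefficients 1,0,0,1,1 for degrees 0…4.
(1 - 2z)^4 has coefficients 1,-8,24,-32,16,0,0,0 for degrees 0…7.
Multiplying by (1 + z + z^2) gives running coefficients 1,-7,17,-16,8,-16,16,0 for degrees 0…7.
Finally multiplying by (1 + z^2 + z^4), the product of all factors after the first has coefficients 1,-7,18,-23,26,-39,41,-32 for degrees 0…7.
[z^7] = 1·(-32) + 1·26 + 1·(-23) = -29.

-29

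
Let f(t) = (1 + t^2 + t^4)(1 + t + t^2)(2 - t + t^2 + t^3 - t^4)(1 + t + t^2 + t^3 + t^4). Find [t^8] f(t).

(1 + t^2 + t^4) has coefficients 1,0,1,0,1 for degrees 0…4.
(1 + t + t^2) has coefficients 1,1,1,0,0,0,0,0,0 for degrees 0…8.
Multiplying by (2 - t + t^2 + t^3 - t^4) gives running coefficients 2,1,2,1,1,0,-1,0,0 for degrees 0…8.
Finally multiplying by (1 + t + t^2 + t^3 + t^4), the product of all factors after the first has coefficients 2,3,5,6,7,5,3,1,0 for degrees 0…8.
[t^8] = 1·0 + 1·3 + 1·7 = 10.

10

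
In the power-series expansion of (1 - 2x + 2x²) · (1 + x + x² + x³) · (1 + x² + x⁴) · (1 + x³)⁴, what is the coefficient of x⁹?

(1 - 2x + 2x²) has coefficients 1,-2,2 for degrees 0…2.
(1 + x + x² + x³) has coefficients 1,1,1,1,0,0,0,0,0,0 for degrees 0…9.
Multiplying by (1 + x² + x⁴) gives running coefficients 1,1,2,2,2,2,1,1,0,0 for degrees 0…9.
Finally multiplying by (1 + x³)⁴, the product of all factors after the first has coefficients 1,1,2,6,6,10,15,15,20,20 for degrees 0…9.
[x⁹] = 1·20 − 2·20 + 2·15 = 10.

10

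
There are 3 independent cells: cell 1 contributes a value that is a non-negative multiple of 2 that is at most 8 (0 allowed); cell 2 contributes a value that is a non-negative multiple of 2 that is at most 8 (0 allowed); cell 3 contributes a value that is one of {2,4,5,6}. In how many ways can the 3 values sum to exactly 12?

13

The generating function for the choices is (1 + y^2 + y^4 + y^6 + y^8)·(1 + y^2 + y^4 + y^6 + y^8)·(y^2 + y^4 + y^5 + y^6); the count is [y^12].
(1 + y^2 + y^4 + y^6 + y^8) has coefficients 1,0,1,0,1,0,1,0,1 for degrees 0…8.
(1 + y^2 + y^4 + y^6 + y^8) has coefficients 1,0,1,0,1,0,1,0,1,0,0,0,0 for degrees 0…12.
Finally multiplying by (y^2 + y^4 + y^5 + y^6), the product of all factors after the first has coefficients 0,0,1,0,2,1,3,1,3,1,3,1,2 for degrees 0…12.
[y^12] = 1·2 + 1·3 + 1·3 + 1·3 + 1·2 = 13.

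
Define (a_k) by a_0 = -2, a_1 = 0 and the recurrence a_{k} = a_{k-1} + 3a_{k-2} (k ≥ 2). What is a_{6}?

-114

The ordinary generating function has denominator 1 - q - 3q^2.
Iterating the recurrence: a_0,…,a_{6} = -2, 0, -6, -6, -24, -42, -114.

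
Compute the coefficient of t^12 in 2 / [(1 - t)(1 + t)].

The denominator gives the recurrence a_n = a_(n−2) for n ≥ 2; the numerator fixes a_0 = 2, a_1 = 0.
Iterating: 2, 0, 2, 0, 2, 0, 2, 0, 2, 0, 2, 0, 2, so a_12 = 2.

2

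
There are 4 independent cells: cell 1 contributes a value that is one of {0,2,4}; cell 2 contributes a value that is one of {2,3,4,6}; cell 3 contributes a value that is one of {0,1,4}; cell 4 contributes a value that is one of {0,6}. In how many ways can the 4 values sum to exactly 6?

5

The generating function for the choices is (1 + t² + t⁴)·(t² + t³ + t⁴ + t⁶)·(1 + t + t⁴)·(1 + t⁶); the count is [t⁶].
(1 + t² + t⁴) has coefficients 1,0,1,0,1 for degrees 0…4.
(t² + t³ + t⁴ + t⁶) has coefficients 0,0,1,1,1,0,1 for degrees 0…6.
Multiplying by (1 + t + t⁴) gives running coefficients 0,0,1,2,2,1,2 for degrees 0…6.
Finally multiplying by (1 + t⁶), the product of all factors after the first has coefficients 0,0,1,2,2,1,2 for degrees 0…6.
[t⁶] = 1·2 + 1·2 + 1·1 = 5.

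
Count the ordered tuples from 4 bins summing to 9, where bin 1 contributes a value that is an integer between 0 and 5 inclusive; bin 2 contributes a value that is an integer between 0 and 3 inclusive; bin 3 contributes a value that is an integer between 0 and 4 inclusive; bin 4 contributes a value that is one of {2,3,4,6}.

62

The generating function for the choices is (1 + y + y^2 + y^3 + y^4 + y^5)·(1 + y + y^2 + y^3)·(1 + y + y^2 + y^3 + y^4)·(y^2 + y^3 + y^4 + y^6); the count is [y^9].
(1 + y + y^2 + y^3 + y^4 + y^5) has coefficients 1,1,1,1,1,1 for degrees 0…5.
(1 + y + y^2 + y^3) has coefficients 1,1,1,1,0,0,0,0,0,0 for degrees 0…9.
Multiplying by (1 + y + y^2 + y^3 + y^4) gives running coefficients 1,2,3,4,4,3,2,1,0,0 for degrees 0…9.
Finally multiplying by (y^2 + y^3 + y^4 + y^6), the product of all factors after the first has coefficients 0,0,1,3,6,9,12,13,12,10 for degrees 0…9.
[y^9] = 1·10 + 1·12 + 1·13 + 1·12 + 1·9 + 1·6 = 62.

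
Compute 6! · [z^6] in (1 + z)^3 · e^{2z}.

The EGF product rule gives c_6 = Σ_{k_1+k_2=6} C(6; k_1,k_2) · ∏ g_i(k_i), where (1+z)^3 gives the falling factorial (3)_k; e^{2z} gives (2)^k.
g_1(k) for k = 0…6: 1, 3, 6, 6, 0, 0, 0.
g_2(k) for k = 0…6: 1, 2, 4, 8, 16, 32, 64.
c_6 = Σ_k C(6,k)·g_1(k)·g_2(6−k) = 1·1·64 + 6·3·32 + 15·6·16 + 20·6·8 = 64 + 576 + 1440 + 960 = 3040.

3040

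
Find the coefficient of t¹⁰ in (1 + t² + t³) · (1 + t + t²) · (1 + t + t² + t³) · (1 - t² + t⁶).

6

(1 + t² + t³) has coefficients 1,0,1,1 for degrees 0…3.
(1 + t + t²) has coefficients 1,1,1,0,0,0,0,0,0,0,0 for degrees 0…10.
Multiplying by (1 + t + t² + t³) gives running coefficients 1,2,3,3,2,1,0,0,0,0,0 for degrees 0…10.
Finally multiplying by (1 - t² + t⁶), the product of all factors after the first has coefficients 1,2,2,1,-1,-2,-1,1,3,3,2 for degrees 0…10.
[t¹⁰] = 1·2 + 1·3 + 1·1 = 6.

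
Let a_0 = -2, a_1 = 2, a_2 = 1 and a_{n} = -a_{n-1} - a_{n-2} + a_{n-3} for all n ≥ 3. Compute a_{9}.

The ordinary generating function has denominator 1 + y + y^2 - y^3.
Iterating the recurrence: a_0,…,a_{9} = -2, 2, 1, -5, 6, 0, -11, 17, -6, -22.

-22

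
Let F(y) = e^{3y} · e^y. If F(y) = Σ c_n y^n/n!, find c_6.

The EGF product rule gives c_6 = Σ_{k_1+k_2=6} C(6; k_1,k_2) · ∏ g_i(k_i), where e^{3y} gives (3)^k; e^y gives (1)^k.
g_1(k) for k = 0…6: 1, 3, 9, 27, 81, 243, 729.
g_2(k) for k = 0…6: 1, 1, 1, 1, 1, 1, 1.
c_6 = Σ_k C(6,k)·g_1(k)·g_2(6−k) = 1·1·1 + 6·3·1 + 15·9·1 + 20·27·1 + 15·81·1 + 6·243·1 + 1·729·1 = 1 + 18 + 135 + 540 + 1215 + 1458 + 729 = 4096.

4096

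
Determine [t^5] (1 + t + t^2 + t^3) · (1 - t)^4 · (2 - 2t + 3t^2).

5

(1 + t + t^2 + t^3) has coefficients 1,1,1,1 for degrees 0…3.
(1 - t)^4 has coefficients 1,-4,6,-4,1,0 for degrees 0…5.
Finally multiplying by (2 - 2t + 3t^2), the product of all factors after the first has coefficients 2,-10,23,-32,28,-14 for degrees 0…5.
[t^5] = 1·(-14) + 1·28 + 1·(-32) + 1·23 = 5.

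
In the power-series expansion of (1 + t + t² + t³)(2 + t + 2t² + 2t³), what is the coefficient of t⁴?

(1 + t + t² + t³) has coefficients 1,1,1,1 for degrees 0…3.
(2 + t + 2t² + 2t³) has coefficients 2,1,2,2,0 for degrees 0…4.
[t⁴] = 1·0 + 1·2 + 1·2 + 1·1 = 5.

5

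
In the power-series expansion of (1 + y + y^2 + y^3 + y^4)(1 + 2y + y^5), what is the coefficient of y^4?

(1 + y + y^2 + y^3 + y^4) has coefficients 1,1,1,1,1 for degrees 0…4.
(1 + 2y + y^5) has coefficients 1,2,0,0,0 for degrees 0…4.
[y^4] = 1·0 + 1·0 + 1·0 + 1·2 + 1·1 = 3.

3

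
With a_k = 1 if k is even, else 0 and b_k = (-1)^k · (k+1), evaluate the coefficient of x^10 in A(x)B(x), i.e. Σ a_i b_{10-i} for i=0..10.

Write out a_i and b_{10-i} for i = 0,…,10 and sum the products.
Σ = 1·11 + 0·(-10) + 1·9 + 0·(-8) + 1·7 + 0·(-6) + 1·5 + 0·(-4) + 1·3 + 0·(-2) + 1·1 = 36.

36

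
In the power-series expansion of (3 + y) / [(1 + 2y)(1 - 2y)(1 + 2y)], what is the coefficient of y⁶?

The denominator gives the recurrence a_n = −2a_(n−1) + 4a_(n−2) + 8a_(n−3) for n ≥ 3; the numerator fixes a_0 = 3, a_1 = -5, a_2 = 22.
Iterating: 3, -5, 22, -40, 128, -240, 672, so a_6 = 672.

672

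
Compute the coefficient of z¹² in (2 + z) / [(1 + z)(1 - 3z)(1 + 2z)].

562928

Partial fractions give a closed form: a_n = (-1/4)·(-1)^n + (21/20)·3^n + (6/5)·(-2)^n.
At n = 12: a_12 = 562928.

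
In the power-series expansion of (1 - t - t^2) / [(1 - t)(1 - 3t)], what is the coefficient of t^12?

442868

The denominator gives the recurrence a_n = 4a_(n−1) − 3a_(n−2) for n ≥ 3; the numerator fixes a_0 = 1, a_1 = 3, a_2 = 8.
Iterating: 1, 3, 8, 23, 68, 203, 608, 1823, 5468, 16403, 49208, 147623, 442868, so a_12 = 442868.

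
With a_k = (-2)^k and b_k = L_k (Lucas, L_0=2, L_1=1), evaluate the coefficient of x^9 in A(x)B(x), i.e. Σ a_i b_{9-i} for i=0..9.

-990

This is [x^9] in the product of the two ordinary generating functions.
Σ = 1·76 − 2·47 + 4·29 − 8·18 + 16·11 − 32·7 + 64·4 − 128·3 + 256·1 − 512·2 = -990.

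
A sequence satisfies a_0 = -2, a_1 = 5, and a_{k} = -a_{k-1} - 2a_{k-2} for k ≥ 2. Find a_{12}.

The ordinary generating function has denominator 1 + q + 2q^2.
Iterating the recurrence: a_0,…,a_{12} = -2, 5, -1, -9, 11, 7, -29, 15, 43, -73, -13, 159, -133.

-133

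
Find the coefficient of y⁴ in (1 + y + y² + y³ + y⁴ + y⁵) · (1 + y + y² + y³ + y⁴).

(1 + y + y² + y³ + y⁴ + y⁵) has coefficients 1,1,1,1,1 for degrees 0…4.
(1 + y + y² + y³ + y⁴) has coefficients 1,1,1,1,1 for degrees 0…4.
[y⁴] = 1·1 + 1·1 + 1·1 + 1·1 + 1·1 = 5.

5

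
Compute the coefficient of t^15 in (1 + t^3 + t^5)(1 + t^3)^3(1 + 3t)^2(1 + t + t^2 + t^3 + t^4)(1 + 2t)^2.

1371

(1 + t^3 + t^5) has coefficients 1,0,0,1,0,1 for degrees 0…5.
(1 + t^3)^3 has coefficients 1,0,0,3,0,0,3,0,0,1,0,0,0,0,0,0 for degrees 0…15.
Multiplying by (1 + 3t)^2 gives running coefficients 1,6,9,3,18,27,3,18,27,1,6,9,0,0,0,0 for degrees 0…15.
Multiplying by (1 + t + t^2 + t^3 + t^4) gives running coefficients 1,7,16,19,37,63,60,69,93,76,55,61,43,16,15,9 for degrees 0…15.
Finally multiplying by (1 + 2t)^2, the product of all factors after the first has coefficients 1,11,48,111,177,287,460,561,609,724,731,585,507,432,251,133 for degrees 0…15.
[t^15] = 1·133 + 1·507 + 1·731 = 1371.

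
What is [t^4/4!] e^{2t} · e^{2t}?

The EGF product rule gives c_4 = Σ_{k_1+k_2=4} C(4; k_1,k_2) · ∏ g_i(k_i), where e^{2t} gives (2)^k; e^{2t} gives (2)^k.
g_1(k) for k = 0…4: 1, 2, 4, 8, 16.
g_2(k) for k = 0…4: 1, 2, 4, 8, 16.
c_4 = Σ_k C(4,k)·g_1(k)·g_2(4−k) = 1·1·16 + 4·2·8 + 6·4·4 + 4·8·2 + 1·16·1 = 16 + 64 + 96 + 64 + 16 = 256.

256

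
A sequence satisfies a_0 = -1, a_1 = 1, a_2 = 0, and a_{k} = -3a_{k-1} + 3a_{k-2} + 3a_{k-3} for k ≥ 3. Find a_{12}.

The ordinary generating function has denominator 1 + 3z - 3z^2 - 3z^3.
Iterating the recurrence: a_0,…,a_{12} = -1, 1, 0, 0, 3, -9, 36, -126, 459, -1647, 5940, -21384, 77031.

77031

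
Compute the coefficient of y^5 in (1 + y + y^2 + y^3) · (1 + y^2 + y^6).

(1 + y + y^2 + y^3) has coefficients 1,1,1,1 for degrees 0…3.
(1 + y^2 + y^6) has coefficients 1,0,1,0,0,0 for degrees 0…5.
[y^5] = 1·0 + 1·0 + 1·0 + 1·1 = 1.

1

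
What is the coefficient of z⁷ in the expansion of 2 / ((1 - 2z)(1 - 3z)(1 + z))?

Partial fractions give a closed form: a_n = (-8/3)·2^n + (9/2)·3^n + (1/6)·(-1)^n.
At n = 7: a_7 = 9500.

9500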